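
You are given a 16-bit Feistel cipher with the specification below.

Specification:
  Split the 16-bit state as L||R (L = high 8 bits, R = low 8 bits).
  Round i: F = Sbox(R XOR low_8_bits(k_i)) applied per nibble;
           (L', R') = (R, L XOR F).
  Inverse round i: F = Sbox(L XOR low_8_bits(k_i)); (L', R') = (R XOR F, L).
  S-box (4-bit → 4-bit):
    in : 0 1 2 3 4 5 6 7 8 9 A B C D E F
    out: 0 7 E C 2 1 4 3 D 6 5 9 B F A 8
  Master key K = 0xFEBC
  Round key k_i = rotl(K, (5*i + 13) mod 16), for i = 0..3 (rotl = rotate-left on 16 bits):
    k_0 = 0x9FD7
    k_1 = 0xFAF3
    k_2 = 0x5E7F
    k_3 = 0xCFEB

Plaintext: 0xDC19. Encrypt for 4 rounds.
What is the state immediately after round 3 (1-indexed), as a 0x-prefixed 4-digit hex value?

s_0 = plaintext = 0xDC19
s_1 = Round(s_0, k_0) = 0x1966
s_2 = Round(s_1, k_1) = 0x6678
s_3 = Round(s_2, k_2) = 0x7865
s_4 = Round(s_3, k_3) = 0x65A2

0x7865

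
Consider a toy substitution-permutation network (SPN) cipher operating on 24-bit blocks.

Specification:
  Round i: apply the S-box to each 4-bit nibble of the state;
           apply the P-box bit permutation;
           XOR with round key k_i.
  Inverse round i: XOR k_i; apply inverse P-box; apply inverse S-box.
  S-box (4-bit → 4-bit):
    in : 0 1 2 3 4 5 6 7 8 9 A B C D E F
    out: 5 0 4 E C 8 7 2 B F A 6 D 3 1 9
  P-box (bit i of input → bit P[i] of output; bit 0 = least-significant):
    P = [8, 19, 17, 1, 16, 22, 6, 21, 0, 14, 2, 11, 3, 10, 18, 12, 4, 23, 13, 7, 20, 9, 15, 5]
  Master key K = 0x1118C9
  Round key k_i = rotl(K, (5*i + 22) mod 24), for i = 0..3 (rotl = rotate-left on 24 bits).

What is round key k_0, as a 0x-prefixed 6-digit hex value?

0x444632

K = 0x1118C9
k_0 = rotl(K, (5*0+22) mod 24) = rotl(K, 22) = 0x444632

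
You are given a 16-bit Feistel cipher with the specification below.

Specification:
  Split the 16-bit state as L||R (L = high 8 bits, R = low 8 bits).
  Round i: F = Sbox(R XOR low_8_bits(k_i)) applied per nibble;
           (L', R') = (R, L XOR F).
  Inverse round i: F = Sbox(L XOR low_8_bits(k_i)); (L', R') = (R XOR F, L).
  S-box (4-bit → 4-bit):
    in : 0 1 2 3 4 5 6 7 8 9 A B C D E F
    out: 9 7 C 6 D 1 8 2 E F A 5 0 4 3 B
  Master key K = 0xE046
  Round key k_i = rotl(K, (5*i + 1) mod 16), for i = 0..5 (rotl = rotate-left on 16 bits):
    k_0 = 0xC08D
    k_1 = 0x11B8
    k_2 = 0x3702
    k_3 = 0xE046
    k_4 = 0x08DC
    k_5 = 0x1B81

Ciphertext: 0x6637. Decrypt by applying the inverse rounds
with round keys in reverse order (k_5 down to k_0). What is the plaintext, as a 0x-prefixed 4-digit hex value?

0x04A9

s_0 = ciphertext = 0x6637
s_1 = InvRound(s_0, k_5) = 0x0566
s_2 = InvRound(s_1, k_4) = 0x2905
s_3 = InvRound(s_2, k_3) = 0x8E29
s_4 = InvRound(s_3, k_2) = 0xC98E
s_5 = InvRound(s_4, k_1) = 0xA9C9
s_6 = InvRound(s_5, k_0) = 0x04A9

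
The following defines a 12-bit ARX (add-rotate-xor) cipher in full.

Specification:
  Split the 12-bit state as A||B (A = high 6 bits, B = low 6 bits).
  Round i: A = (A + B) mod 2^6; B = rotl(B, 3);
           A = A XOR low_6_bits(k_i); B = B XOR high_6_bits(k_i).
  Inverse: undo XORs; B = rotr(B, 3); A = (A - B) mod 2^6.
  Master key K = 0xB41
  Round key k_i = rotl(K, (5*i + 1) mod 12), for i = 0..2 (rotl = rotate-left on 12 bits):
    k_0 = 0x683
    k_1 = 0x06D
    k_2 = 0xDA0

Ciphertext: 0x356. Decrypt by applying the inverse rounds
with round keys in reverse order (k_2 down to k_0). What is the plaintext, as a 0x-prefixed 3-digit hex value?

0x256

s_0 = ciphertext = 0x356
s_1 = InvRound(s_0, k_2) = 0xA44
s_2 = InvRound(s_1, k_1) = 0x728
s_3 = InvRound(s_2, k_0) = 0x256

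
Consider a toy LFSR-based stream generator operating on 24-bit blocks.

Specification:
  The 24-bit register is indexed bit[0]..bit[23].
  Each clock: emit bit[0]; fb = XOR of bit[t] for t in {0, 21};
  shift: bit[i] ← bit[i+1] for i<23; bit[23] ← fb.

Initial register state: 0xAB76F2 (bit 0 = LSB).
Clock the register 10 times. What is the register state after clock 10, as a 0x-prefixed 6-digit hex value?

0xA3EADD

reg_0 = 0xAB76F2
clock 1: out=0, reg = 0xD5BB79
clock 2: out=1, reg = 0xEADDBC
clock 3: out=0, reg = 0xF56EDE
clock 4: out=0, reg = 0xFAB76F
clock 5: out=1, reg = 0x7D5BB7
clock 6: out=1, reg = 0x3EADDB
clock 7: out=1, reg = 0x1F56ED
clock 8: out=1, reg = 0x8FAB76
clock 9: out=0, reg = 0x47D5BB
clock 10: out=1, reg = 0xA3EADD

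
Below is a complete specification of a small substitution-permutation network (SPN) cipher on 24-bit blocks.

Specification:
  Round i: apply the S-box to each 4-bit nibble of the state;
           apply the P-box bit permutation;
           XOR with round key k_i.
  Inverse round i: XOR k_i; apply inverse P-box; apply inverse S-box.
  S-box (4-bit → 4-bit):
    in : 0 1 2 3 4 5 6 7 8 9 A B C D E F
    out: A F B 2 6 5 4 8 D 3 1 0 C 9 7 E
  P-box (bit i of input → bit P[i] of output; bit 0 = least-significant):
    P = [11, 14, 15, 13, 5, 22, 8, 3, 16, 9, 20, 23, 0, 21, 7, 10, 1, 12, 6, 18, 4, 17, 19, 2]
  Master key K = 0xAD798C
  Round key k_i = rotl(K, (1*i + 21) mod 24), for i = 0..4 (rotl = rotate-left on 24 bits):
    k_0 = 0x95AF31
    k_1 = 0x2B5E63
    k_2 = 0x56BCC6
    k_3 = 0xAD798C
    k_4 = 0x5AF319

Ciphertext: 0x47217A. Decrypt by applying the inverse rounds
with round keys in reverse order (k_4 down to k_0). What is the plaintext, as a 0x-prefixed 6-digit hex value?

0x3621C3

s_0 = ciphertext = 0x47217A
s_1 = InvRound(s_0, k_4) = 0x61AEA4
s_2 = InvRound(s_1, k_3) = 0x607014
s_3 = InvRound(s_2, k_2) = 0x98F6BE
s_4 = InvRound(s_3, k_1) = 0x26E878
s_5 = InvRound(s_4, k_0) = 0x3621C3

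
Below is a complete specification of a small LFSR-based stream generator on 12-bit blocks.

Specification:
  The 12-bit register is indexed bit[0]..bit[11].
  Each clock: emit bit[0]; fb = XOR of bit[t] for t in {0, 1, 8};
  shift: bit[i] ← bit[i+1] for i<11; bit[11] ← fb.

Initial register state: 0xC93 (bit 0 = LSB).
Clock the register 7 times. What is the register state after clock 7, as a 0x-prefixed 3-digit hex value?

0x6D9

reg_0 = 0xC93
clock 1: out=1, reg = 0x649
clock 2: out=1, reg = 0xB24
clock 3: out=0, reg = 0xD92
clock 4: out=0, reg = 0x6C9
clock 5: out=1, reg = 0xB64
clock 6: out=0, reg = 0xDB2
clock 7: out=0, reg = 0x6D9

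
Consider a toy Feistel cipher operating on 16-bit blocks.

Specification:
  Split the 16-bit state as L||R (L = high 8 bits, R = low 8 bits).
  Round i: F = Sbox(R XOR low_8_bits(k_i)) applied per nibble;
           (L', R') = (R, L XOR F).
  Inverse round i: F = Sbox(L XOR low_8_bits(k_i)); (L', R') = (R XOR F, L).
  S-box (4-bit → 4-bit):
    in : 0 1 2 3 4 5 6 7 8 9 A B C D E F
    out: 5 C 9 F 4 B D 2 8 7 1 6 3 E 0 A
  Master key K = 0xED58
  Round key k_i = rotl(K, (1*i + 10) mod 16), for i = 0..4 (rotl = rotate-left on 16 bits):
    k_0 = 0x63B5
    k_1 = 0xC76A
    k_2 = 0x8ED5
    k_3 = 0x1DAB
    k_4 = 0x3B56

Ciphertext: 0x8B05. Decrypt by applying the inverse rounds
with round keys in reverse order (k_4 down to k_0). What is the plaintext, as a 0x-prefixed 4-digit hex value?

s_0 = ciphertext = 0x8B05
s_1 = InvRound(s_0, k_4) = 0xEB8B
s_2 = InvRound(s_1, k_3) = 0xCEEB
s_3 = InvRound(s_2, k_2) = 0x2DCE
s_4 = InvRound(s_3, k_1) = 0x8C2D
s_5 = InvRound(s_4, k_0) = 0xDA8C

0xDA8C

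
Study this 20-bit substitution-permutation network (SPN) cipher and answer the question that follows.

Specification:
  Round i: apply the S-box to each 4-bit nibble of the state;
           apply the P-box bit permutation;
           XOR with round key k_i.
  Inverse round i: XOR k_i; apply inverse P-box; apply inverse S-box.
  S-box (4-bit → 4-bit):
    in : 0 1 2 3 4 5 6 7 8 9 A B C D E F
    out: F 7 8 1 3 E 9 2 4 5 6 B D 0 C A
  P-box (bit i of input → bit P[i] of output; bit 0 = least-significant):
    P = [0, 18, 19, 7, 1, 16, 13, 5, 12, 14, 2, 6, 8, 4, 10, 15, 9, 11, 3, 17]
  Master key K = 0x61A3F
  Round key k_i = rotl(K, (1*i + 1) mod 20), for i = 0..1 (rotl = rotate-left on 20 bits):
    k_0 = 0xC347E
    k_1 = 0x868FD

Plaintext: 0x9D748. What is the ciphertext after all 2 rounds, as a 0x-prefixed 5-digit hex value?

0xF70A4

s_0 = plaintext = 0x9D748
s_1 = Round(s_0, k_0) = 0x57674
s_2 = Round(s_1, k_1) = 0xF70A4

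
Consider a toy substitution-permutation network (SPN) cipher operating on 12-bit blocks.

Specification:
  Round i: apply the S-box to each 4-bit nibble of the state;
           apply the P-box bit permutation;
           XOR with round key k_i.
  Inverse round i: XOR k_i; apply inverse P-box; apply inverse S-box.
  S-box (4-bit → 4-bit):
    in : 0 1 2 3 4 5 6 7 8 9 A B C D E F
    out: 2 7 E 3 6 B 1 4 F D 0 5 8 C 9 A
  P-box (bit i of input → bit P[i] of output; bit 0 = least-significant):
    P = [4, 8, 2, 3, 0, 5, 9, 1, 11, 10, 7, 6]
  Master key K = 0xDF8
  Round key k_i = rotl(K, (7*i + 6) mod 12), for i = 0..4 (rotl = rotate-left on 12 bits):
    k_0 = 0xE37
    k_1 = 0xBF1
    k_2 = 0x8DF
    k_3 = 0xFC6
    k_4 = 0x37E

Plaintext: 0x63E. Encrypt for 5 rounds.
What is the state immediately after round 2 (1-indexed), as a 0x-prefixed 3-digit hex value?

s_0 = plaintext = 0x63E
s_1 = Round(s_0, k_0) = 0x60E
s_2 = Round(s_1, k_1) = 0x3C9
s_3 = Round(s_2, k_2) = 0x4C1
s_4 = Round(s_3, k_3) = 0xA50
s_5 = Round(s_4, k_4) = 0x25D

0x3C9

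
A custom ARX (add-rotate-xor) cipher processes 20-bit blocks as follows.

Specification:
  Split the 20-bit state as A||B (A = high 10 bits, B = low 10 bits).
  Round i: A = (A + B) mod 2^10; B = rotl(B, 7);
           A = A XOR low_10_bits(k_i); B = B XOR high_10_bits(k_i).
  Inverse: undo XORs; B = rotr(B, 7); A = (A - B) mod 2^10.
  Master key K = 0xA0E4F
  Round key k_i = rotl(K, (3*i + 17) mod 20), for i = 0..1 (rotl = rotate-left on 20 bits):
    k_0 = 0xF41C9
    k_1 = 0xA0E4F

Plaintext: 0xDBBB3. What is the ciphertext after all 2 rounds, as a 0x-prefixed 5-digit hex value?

0xD05C7

s_0 = plaintext = 0xDBBB3
s_1 = Round(s_0, k_0) = 0xBA226
s_2 = Round(s_1, k_1) = 0xD05C7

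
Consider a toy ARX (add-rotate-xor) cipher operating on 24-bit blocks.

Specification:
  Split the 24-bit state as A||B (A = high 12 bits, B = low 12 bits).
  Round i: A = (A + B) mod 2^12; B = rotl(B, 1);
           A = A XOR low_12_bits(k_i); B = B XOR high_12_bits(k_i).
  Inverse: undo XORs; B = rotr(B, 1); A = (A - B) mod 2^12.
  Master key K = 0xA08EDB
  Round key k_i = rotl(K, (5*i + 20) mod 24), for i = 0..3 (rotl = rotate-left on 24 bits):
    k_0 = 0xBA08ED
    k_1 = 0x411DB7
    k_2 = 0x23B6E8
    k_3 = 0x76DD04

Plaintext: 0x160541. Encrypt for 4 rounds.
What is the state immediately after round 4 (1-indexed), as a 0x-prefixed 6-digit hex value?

s_0 = plaintext = 0x160541
s_1 = Round(s_0, k_0) = 0xE4C122
s_2 = Round(s_1, k_1) = 0x2D9655
s_3 = Round(s_2, k_2) = 0xFC6E91
s_4 = Round(s_3, k_3) = 0x353A4E

0x353A4E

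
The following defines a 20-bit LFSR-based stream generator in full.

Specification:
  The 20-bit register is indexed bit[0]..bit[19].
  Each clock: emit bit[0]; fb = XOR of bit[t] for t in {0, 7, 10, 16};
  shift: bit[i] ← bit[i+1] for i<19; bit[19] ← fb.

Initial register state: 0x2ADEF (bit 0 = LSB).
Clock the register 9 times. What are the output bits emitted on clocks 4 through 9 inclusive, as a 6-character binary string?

101111

reg_0 = 0x2ADEF
clock 1: out=1, reg = 0x956F7
clock 2: out=1, reg = 0x4AB7B
clock 3: out=1, reg = 0xA55BD
clock 4: out=1, reg = 0xD2ADE
clock 5: out=0, reg = 0x6956F
clock 6: out=1, reg = 0x34AB7
clock 7: out=1, reg = 0x9A55B
clock 8: out=1, reg = 0xCD2AD
clock 9: out=1, reg = 0x66956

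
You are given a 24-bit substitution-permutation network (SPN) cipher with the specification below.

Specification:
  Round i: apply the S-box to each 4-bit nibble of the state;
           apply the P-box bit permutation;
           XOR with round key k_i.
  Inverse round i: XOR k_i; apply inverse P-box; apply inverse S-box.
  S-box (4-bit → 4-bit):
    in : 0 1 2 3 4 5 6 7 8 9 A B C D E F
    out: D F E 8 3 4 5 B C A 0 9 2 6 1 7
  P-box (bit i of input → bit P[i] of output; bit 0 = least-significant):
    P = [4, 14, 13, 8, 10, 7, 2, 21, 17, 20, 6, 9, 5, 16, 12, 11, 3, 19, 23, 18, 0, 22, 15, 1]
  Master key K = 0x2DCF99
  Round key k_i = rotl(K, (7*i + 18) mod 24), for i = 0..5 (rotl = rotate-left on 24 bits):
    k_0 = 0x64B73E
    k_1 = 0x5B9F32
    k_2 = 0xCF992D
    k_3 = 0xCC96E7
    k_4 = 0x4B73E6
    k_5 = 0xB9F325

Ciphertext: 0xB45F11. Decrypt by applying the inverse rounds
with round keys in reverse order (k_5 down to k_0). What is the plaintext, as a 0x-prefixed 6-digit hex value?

0xF3FCB9

s_0 = ciphertext = 0xB45F11
s_1 = InvRound(s_0, k_5) = 0x597A66
s_2 = InvRound(s_1, k_4) = 0xAA34C3
s_3 = InvRound(s_2, k_3) = 0xD3EB85
s_4 = InvRound(s_3, k_2) = 0xA769CD
s_5 = InvRound(s_4, k_1) = 0x11621F
s_6 = InvRound(s_5, k_0) = 0xF3FCB9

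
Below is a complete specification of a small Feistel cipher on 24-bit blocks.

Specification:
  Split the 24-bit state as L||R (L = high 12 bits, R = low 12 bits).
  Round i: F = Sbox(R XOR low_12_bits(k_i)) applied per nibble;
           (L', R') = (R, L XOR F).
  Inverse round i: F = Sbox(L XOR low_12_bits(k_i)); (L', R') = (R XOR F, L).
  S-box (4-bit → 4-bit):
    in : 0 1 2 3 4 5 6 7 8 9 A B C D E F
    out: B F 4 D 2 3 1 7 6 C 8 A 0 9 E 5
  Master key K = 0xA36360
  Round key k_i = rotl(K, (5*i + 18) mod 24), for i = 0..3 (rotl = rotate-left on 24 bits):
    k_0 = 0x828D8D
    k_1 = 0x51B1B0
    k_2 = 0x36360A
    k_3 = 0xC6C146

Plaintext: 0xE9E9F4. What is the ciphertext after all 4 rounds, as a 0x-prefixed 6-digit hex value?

0xDEA040

s_0 = plaintext = 0xE9E9F4
s_1 = Round(s_0, k_0) = 0x9F4CE2
s_2 = Round(s_1, k_1) = 0xCE20C0
s_3 = Round(s_2, k_2) = 0x0C0DEA
s_4 = Round(s_3, k_3) = 0xDEA040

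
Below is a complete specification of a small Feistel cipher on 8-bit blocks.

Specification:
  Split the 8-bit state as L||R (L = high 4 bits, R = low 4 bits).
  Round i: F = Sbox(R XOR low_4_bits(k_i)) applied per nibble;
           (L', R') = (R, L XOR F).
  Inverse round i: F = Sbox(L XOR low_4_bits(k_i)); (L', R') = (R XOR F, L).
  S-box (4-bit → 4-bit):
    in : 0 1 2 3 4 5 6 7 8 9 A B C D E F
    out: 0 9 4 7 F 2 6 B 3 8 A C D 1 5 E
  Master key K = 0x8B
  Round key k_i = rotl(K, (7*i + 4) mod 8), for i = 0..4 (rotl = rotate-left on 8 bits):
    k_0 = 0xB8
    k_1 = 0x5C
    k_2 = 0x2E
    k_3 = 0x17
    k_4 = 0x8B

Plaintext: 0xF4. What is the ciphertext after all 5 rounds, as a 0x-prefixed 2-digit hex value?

0xDA

s_0 = plaintext = 0xF4
s_1 = Round(s_0, k_0) = 0x42
s_2 = Round(s_1, k_1) = 0x21
s_3 = Round(s_2, k_2) = 0x1C
s_4 = Round(s_3, k_3) = 0xCD
s_5 = Round(s_4, k_4) = 0xDA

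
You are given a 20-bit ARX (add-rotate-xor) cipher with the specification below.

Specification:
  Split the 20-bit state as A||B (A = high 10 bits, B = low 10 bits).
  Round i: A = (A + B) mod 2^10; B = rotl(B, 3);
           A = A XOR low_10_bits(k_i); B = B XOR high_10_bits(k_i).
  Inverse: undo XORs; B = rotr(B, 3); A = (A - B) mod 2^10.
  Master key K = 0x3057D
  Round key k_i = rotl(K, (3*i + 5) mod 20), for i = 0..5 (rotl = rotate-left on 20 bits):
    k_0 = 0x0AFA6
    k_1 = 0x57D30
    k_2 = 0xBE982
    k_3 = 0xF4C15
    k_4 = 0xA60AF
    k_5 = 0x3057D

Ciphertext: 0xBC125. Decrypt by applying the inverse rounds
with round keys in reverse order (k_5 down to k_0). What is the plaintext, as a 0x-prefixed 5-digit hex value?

0xB16F4

s_0 = ciphertext = 0xBC125
s_1 = InvRound(s_0, k_5) = 0x5463C
s_2 = InvRound(s_1, k_4) = 0xFAA14
s_3 = InvRound(s_2, k_3) = 0x11FB8
s_4 = InvRound(s_3, k_2) = 0x27528
s_5 = InvRound(s_4, k_1) = 0x87F8E
s_6 = InvRound(s_5, k_0) = 0xB16F4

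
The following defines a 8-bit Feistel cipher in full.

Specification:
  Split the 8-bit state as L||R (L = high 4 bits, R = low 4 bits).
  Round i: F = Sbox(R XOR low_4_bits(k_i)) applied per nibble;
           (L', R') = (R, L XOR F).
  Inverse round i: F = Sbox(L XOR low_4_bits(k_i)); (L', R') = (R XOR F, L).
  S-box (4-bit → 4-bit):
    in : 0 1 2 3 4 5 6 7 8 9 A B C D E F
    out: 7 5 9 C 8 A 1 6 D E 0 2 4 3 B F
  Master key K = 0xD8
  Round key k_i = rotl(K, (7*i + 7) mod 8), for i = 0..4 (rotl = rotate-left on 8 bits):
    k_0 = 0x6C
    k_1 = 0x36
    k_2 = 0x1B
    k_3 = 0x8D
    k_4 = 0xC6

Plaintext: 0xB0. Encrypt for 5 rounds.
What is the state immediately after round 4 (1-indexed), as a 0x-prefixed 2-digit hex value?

0x53

s_0 = plaintext = 0xB0
s_1 = Round(s_0, k_0) = 0x0F
s_2 = Round(s_1, k_1) = 0xFE
s_3 = Round(s_2, k_2) = 0xE5
s_4 = Round(s_3, k_3) = 0x53
s_5 = Round(s_4, k_4) = 0x3F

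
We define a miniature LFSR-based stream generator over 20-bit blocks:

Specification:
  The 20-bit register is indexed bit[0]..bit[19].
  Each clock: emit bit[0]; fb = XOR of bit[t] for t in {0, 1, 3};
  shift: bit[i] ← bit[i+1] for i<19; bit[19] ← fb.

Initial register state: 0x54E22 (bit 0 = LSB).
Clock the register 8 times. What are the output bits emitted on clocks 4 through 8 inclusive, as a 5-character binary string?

reg_0 = 0x54E22
clock 1: out=0, reg = 0xAA711
clock 2: out=1, reg = 0xD5388
clock 3: out=0, reg = 0xEA9C4
clock 4: out=0, reg = 0x754E2
clock 5: out=0, reg = 0xBAA71
clock 6: out=1, reg = 0xDD538
clock 7: out=0, reg = 0xEEA9C
clock 8: out=0, reg = 0xF754E

00100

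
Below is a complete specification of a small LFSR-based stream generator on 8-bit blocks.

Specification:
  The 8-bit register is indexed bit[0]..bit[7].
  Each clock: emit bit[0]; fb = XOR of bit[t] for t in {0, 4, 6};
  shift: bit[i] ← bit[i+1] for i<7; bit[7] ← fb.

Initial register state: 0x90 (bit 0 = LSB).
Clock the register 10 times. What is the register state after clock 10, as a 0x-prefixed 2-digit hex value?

0x0D

reg_0 = 0x90
clock 1: out=0, reg = 0xC8
clock 2: out=0, reg = 0xE4
clock 3: out=0, reg = 0xF2
clock 4: out=0, reg = 0x79
clock 5: out=1, reg = 0xBC
clock 6: out=0, reg = 0xDE
clock 7: out=0, reg = 0x6F
clock 8: out=1, reg = 0x37
clock 9: out=1, reg = 0x1B
clock 10: out=1, reg = 0x0D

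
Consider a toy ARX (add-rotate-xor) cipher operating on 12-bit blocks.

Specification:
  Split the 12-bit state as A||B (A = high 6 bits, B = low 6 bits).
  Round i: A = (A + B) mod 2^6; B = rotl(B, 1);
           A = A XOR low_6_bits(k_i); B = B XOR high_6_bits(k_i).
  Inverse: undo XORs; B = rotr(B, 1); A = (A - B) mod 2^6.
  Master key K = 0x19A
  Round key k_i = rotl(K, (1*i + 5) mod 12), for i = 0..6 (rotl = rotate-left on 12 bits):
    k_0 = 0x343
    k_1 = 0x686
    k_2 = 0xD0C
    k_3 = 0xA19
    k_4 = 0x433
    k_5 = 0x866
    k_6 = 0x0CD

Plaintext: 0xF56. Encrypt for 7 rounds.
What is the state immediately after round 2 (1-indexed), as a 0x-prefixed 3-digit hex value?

0xDD9

s_0 = plaintext = 0xF56
s_1 = Round(s_0, k_0) = 0x421
s_2 = Round(s_1, k_1) = 0xDD9
s_3 = Round(s_2, k_2) = 0x706
s_4 = Round(s_3, k_3) = 0xEE4
s_5 = Round(s_4, k_4) = 0xB19
s_6 = Round(s_5, k_5) = 0x8D3
s_7 = Round(s_6, k_6) = 0xEE5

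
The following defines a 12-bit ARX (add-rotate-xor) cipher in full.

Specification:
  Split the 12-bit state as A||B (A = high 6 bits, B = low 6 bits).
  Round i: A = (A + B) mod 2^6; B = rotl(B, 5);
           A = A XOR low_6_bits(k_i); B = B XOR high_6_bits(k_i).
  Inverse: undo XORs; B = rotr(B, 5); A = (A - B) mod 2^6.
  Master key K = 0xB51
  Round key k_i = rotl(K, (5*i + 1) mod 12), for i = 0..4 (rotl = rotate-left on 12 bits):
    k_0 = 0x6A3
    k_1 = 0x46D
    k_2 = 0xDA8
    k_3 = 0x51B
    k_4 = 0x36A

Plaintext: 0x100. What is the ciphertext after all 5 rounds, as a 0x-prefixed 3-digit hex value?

0x849

s_0 = plaintext = 0x100
s_1 = Round(s_0, k_0) = 0x9DA
s_2 = Round(s_1, k_1) = 0xB1C
s_3 = Round(s_2, k_2) = 0x838
s_4 = Round(s_3, k_3) = 0x0C8
s_5 = Round(s_4, k_4) = 0x849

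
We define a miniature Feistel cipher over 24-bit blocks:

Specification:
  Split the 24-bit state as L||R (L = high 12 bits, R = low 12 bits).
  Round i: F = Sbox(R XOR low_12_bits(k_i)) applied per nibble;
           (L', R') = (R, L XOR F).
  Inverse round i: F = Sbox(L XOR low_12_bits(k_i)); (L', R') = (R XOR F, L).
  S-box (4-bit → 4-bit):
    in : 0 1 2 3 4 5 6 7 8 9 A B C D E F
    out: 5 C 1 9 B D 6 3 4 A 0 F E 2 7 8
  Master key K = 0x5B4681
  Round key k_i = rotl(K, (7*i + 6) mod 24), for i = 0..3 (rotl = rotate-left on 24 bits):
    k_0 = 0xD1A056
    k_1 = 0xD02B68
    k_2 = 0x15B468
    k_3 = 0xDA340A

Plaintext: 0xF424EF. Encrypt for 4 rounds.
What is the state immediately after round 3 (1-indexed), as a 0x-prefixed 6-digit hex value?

0xCCA0B9

s_0 = plaintext = 0xF424EF
s_1 = Round(s_0, k_0) = 0x4EF4B8
s_2 = Round(s_1, k_1) = 0x4B8CCA
s_3 = Round(s_2, k_2) = 0xCCA0B9
s_4 = Round(s_3, k_3) = 0x0B9733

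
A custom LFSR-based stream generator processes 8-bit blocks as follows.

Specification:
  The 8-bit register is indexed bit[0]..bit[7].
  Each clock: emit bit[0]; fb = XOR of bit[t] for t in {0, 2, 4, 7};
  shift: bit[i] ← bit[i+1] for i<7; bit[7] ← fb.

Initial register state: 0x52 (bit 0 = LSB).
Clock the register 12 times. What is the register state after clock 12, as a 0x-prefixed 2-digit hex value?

reg_0 = 0x52
clock 1: out=0, reg = 0xA9
clock 2: out=1, reg = 0x54
clock 3: out=0, reg = 0x2A
clock 4: out=0, reg = 0x15
clock 5: out=1, reg = 0x8A
clock 6: out=0, reg = 0xC5
clock 7: out=1, reg = 0xE2
clock 8: out=0, reg = 0xF1
clock 9: out=1, reg = 0xF8
clock 10: out=0, reg = 0x7C
clock 11: out=0, reg = 0x3E
clock 12: out=0, reg = 0x1F

0x1F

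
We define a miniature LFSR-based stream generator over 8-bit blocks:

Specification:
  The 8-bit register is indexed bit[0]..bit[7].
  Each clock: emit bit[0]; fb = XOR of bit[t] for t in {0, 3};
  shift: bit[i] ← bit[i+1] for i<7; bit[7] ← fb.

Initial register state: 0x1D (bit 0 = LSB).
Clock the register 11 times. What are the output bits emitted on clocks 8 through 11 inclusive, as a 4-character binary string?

0011

reg_0 = 0x1D
clock 1: out=1, reg = 0x0E
clock 2: out=0, reg = 0x87
clock 3: out=1, reg = 0xC3
clock 4: out=1, reg = 0xE1
clock 5: out=1, reg = 0xF0
clock 6: out=0, reg = 0x78
clock 7: out=0, reg = 0xBC
clock 8: out=0, reg = 0xDE
clock 9: out=0, reg = 0xEF
clock 10: out=1, reg = 0x77
clock 11: out=1, reg = 0xBB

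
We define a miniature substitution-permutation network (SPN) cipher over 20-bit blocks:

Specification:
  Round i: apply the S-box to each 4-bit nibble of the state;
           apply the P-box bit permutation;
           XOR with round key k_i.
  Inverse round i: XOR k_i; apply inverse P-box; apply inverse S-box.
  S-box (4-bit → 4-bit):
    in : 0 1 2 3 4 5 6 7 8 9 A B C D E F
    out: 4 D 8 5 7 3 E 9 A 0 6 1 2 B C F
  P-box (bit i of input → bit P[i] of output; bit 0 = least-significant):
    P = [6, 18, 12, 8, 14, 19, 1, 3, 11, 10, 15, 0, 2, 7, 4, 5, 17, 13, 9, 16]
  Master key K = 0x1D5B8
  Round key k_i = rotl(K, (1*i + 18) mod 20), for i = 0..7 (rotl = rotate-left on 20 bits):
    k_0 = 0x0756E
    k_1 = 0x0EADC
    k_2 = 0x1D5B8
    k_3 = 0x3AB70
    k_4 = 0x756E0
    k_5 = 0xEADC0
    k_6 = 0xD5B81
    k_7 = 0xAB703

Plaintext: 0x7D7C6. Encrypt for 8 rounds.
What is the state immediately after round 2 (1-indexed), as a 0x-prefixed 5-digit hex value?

0xBCC2C

s_0 = plaintext = 0x7D7C6
s_1 = Round(s_0, k_0) = 0xF6CCB
s_2 = Round(s_1, k_1) = 0xBCC2C
s_3 = Round(s_2, k_2) = 0x7D130
s_4 = Round(s_3, k_3) = 0x073D7
s_5 = Round(s_4, k_4) = 0xF9D8C
s_6 = Round(s_5, k_5) = 0x183C9
s_7 = Round(s_6, k_6) = 0x6D121
s_8 = Round(s_7, k_7) = 0xB0CEE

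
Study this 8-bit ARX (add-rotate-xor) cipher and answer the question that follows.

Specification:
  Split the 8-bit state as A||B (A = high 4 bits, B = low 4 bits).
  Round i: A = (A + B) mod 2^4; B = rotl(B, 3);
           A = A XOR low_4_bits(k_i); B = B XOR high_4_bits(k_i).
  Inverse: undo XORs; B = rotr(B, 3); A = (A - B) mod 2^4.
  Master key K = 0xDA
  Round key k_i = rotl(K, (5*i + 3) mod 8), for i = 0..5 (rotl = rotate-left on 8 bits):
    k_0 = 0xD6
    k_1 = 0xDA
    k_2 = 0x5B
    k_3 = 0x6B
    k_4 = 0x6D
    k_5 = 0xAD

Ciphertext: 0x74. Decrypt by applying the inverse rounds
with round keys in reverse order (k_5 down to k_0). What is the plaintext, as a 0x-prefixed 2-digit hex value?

s_0 = ciphertext = 0x74
s_1 = InvRound(s_0, k_5) = 0xDD
s_2 = InvRound(s_1, k_4) = 0x97
s_3 = InvRound(s_2, k_3) = 0x02
s_4 = InvRound(s_3, k_2) = 0xDE
s_5 = InvRound(s_4, k_1) = 0x16
s_6 = InvRound(s_5, k_0) = 0x07

0x07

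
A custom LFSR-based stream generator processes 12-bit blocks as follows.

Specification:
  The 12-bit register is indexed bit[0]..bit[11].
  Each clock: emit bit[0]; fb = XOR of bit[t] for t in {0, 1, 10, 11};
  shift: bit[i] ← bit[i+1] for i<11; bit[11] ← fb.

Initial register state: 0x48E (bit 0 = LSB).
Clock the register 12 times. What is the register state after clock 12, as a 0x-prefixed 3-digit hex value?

reg_0 = 0x48E
clock 1: out=0, reg = 0x247
clock 2: out=1, reg = 0x123
clock 3: out=1, reg = 0x091
clock 4: out=1, reg = 0x848
clock 5: out=0, reg = 0xC24
clock 6: out=0, reg = 0x612
clock 7: out=0, reg = 0x309
clock 8: out=1, reg = 0x984
clock 9: out=0, reg = 0xCC2
clock 10: out=0, reg = 0xE61
clock 11: out=1, reg = 0xF30
clock 12: out=0, reg = 0x798

0x798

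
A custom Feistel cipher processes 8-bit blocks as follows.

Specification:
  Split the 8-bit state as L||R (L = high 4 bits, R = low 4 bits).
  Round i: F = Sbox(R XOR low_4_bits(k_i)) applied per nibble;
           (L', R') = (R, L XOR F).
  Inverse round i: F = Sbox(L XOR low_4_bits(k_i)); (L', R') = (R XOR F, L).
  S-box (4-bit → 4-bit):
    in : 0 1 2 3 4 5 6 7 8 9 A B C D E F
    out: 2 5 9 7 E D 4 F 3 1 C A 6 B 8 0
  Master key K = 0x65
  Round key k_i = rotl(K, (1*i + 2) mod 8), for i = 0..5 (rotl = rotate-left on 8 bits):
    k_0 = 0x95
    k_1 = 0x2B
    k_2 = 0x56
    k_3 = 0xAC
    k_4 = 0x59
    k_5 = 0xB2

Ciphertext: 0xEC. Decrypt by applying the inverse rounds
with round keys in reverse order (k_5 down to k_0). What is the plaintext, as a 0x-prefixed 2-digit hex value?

0x78

s_0 = ciphertext = 0xEC
s_1 = InvRound(s_0, k_5) = 0xAE
s_2 = InvRound(s_1, k_4) = 0x9A
s_3 = InvRound(s_2, k_3) = 0x79
s_4 = InvRound(s_3, k_2) = 0xC7
s_5 = InvRound(s_4, k_1) = 0x8C
s_6 = InvRound(s_5, k_0) = 0x78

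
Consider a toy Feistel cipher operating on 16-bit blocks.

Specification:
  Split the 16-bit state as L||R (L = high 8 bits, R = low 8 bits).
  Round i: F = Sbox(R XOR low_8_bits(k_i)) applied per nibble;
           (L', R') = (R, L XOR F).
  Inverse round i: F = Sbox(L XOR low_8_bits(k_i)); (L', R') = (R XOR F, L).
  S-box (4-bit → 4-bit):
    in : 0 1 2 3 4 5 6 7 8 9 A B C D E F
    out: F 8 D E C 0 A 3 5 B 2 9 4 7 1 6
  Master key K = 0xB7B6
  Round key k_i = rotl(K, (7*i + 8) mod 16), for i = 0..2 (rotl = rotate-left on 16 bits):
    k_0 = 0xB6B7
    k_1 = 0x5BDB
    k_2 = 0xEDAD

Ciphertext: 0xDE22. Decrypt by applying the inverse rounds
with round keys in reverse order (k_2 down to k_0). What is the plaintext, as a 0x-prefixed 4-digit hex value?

0xCE9D

s_0 = ciphertext = 0xDE22
s_1 = InvRound(s_0, k_2) = 0x1CDE
s_2 = InvRound(s_1, k_1) = 0x9D1C
s_3 = InvRound(s_2, k_0) = 0xCE9D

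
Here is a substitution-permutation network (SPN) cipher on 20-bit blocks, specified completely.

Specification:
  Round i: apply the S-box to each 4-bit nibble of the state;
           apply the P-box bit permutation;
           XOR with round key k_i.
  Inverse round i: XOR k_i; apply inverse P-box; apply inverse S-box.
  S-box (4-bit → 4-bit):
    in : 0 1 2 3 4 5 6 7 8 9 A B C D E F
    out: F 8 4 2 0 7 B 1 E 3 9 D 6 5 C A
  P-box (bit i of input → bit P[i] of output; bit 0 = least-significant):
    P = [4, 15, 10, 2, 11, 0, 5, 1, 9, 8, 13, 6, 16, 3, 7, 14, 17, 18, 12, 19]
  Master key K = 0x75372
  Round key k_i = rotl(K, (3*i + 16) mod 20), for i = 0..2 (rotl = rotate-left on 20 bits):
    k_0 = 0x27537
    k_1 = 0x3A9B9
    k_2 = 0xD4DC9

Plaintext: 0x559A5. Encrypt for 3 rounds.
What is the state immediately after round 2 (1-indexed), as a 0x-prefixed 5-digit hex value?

s_0 = plaintext = 0x559A5
s_1 = Round(s_0, k_0) = 0x5EAAD
s_2 = Round(s_1, k_1) = 0x5F76B
s_3 = Round(s_2, k_2) = 0xB13D6

0x5F76B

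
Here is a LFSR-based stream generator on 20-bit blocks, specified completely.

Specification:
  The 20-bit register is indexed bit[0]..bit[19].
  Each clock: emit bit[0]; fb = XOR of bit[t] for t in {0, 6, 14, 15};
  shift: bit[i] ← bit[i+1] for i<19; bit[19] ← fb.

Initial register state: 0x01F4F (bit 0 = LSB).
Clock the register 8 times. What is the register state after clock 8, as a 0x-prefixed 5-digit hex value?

0xF201F

reg_0 = 0x01F4F
clock 1: out=1, reg = 0x00FA7
clock 2: out=1, reg = 0x807D3
clock 3: out=1, reg = 0x403E9
clock 4: out=1, reg = 0x201F4
clock 5: out=0, reg = 0x900FA
clock 6: out=0, reg = 0xC807D
clock 7: out=1, reg = 0xE403E
clock 8: out=0, reg = 0xF201F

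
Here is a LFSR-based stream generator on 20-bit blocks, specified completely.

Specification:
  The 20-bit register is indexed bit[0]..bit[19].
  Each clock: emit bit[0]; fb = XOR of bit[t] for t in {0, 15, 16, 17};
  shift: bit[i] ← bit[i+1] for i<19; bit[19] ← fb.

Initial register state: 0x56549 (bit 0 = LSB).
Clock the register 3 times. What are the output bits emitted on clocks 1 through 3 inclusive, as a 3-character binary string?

reg_0 = 0x56549
clock 1: out=1, reg = 0x2B2A4
clock 2: out=0, reg = 0x15952
clock 3: out=0, reg = 0x8ACA9

100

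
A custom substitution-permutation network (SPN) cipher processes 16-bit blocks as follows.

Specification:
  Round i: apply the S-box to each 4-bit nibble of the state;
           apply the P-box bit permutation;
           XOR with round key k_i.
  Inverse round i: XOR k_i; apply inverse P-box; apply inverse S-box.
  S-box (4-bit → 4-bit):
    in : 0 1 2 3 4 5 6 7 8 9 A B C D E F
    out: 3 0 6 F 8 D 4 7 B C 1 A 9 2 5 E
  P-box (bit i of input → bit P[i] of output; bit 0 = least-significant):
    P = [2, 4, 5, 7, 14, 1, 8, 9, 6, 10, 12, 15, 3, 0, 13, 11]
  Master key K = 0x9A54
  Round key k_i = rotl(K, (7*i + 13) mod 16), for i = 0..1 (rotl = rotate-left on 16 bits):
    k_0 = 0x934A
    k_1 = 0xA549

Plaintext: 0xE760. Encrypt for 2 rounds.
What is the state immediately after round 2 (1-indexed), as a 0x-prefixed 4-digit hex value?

s_0 = plaintext = 0xE760
s_1 = Round(s_0, k_0) = 0xA616
s_2 = Round(s_1, k_1) = 0xB561

0xB561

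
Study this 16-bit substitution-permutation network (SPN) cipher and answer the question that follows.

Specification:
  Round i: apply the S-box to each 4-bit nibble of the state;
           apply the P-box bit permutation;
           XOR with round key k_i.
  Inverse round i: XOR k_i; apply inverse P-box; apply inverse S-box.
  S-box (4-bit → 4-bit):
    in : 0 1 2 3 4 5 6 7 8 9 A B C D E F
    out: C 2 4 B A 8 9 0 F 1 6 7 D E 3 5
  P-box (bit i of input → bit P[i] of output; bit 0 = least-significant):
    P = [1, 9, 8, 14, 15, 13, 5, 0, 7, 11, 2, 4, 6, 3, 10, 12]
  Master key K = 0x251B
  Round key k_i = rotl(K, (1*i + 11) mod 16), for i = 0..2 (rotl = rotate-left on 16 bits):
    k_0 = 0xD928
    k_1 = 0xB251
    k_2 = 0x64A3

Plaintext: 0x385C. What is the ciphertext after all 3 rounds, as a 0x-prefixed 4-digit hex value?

0x2313

s_0 = plaintext = 0x385C
s_1 = Round(s_0, k_0) = 0x80F7
s_2 = Round(s_1, k_1) = 0x262D
s_3 = Round(s_2, k_2) = 0x2313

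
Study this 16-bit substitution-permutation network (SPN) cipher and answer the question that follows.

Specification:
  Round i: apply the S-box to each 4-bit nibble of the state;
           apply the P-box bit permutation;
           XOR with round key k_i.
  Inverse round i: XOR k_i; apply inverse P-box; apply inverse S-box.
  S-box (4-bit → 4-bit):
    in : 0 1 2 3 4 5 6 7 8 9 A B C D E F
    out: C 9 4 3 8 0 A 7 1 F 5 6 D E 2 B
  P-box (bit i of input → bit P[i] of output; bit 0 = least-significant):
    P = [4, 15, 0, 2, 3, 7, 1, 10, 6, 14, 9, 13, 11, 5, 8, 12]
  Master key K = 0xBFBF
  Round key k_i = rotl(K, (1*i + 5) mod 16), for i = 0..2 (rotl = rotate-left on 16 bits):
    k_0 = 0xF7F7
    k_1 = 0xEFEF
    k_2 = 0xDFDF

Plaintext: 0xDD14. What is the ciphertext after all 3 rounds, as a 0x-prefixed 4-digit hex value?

0xEB0A

s_0 = plaintext = 0xDD14
s_1 = Round(s_0, k_0) = 0x80DB
s_2 = Round(s_1, k_1) = 0x416C
s_3 = Round(s_2, k_2) = 0xEB0A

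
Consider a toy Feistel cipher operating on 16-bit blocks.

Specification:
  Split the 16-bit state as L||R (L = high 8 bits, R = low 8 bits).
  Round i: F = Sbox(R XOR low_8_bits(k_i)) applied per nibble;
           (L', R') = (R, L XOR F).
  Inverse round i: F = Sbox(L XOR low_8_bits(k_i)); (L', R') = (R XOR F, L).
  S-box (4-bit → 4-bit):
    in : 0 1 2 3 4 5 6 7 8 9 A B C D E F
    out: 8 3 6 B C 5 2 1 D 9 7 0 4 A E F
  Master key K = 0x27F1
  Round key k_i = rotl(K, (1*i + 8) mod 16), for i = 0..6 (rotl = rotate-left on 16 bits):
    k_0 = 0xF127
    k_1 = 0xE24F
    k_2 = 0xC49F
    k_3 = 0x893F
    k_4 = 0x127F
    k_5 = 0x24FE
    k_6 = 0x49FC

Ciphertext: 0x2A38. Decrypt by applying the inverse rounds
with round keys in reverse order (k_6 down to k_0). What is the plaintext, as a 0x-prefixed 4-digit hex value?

s_0 = ciphertext = 0x2A38
s_1 = InvRound(s_0, k_6) = 0x9A2A
s_2 = InvRound(s_1, k_5) = 0x069A
s_3 = InvRound(s_2, k_4) = 0x8306
s_4 = InvRound(s_3, k_3) = 0x0283
s_5 = InvRound(s_4, k_2) = 0x1902
s_6 = InvRound(s_5, k_1) = 0x5019
s_7 = InvRound(s_6, k_0) = 0x0850

0x0850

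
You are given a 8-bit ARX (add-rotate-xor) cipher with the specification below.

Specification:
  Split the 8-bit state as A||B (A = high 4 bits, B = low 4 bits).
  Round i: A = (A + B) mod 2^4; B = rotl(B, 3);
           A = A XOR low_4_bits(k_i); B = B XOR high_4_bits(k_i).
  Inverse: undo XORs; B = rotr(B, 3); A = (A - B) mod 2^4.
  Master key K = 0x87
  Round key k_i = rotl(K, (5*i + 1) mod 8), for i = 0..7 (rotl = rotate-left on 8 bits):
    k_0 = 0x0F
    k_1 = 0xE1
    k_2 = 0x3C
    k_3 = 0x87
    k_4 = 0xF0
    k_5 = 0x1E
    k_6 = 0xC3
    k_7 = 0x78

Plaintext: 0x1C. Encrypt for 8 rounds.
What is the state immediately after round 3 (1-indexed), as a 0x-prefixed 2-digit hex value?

s_0 = plaintext = 0x1C
s_1 = Round(s_0, k_0) = 0x26
s_2 = Round(s_1, k_1) = 0x9D
s_3 = Round(s_2, k_2) = 0xAD
s_4 = Round(s_3, k_3) = 0x06
s_5 = Round(s_4, k_4) = 0x6C
s_6 = Round(s_5, k_5) = 0xC7
s_7 = Round(s_6, k_6) = 0x07
s_8 = Round(s_7, k_7) = 0xFC

0xAD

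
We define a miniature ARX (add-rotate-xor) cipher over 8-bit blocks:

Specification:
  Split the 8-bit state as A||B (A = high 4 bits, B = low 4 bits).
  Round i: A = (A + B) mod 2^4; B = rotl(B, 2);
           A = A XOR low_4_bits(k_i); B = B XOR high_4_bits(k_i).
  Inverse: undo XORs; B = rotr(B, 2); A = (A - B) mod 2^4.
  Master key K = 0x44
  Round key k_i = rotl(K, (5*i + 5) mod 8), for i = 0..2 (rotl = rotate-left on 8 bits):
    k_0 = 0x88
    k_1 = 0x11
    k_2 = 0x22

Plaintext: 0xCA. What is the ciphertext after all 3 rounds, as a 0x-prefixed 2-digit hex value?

0x84

s_0 = plaintext = 0xCA
s_1 = Round(s_0, k_0) = 0xE2
s_2 = Round(s_1, k_1) = 0x19
s_3 = Round(s_2, k_2) = 0x84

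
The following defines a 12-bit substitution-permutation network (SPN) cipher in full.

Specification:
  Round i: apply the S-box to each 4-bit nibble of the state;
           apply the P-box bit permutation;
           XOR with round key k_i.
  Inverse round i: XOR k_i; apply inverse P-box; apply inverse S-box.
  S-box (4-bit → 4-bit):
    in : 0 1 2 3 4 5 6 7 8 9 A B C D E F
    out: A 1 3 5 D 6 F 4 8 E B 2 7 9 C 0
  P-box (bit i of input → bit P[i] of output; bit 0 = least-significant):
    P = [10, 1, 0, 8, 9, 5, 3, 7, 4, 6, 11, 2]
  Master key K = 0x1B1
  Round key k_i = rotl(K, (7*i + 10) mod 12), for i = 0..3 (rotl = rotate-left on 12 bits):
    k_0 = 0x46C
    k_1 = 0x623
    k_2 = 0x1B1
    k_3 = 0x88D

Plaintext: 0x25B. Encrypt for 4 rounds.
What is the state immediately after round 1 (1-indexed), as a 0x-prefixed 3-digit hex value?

s_0 = plaintext = 0x25B
s_1 = Round(s_0, k_0) = 0x416
s_2 = Round(s_1, k_1) = 0x934
s_3 = Round(s_2, k_2) = 0xEFC
s_4 = Round(s_3, k_3) = 0x48A

0x416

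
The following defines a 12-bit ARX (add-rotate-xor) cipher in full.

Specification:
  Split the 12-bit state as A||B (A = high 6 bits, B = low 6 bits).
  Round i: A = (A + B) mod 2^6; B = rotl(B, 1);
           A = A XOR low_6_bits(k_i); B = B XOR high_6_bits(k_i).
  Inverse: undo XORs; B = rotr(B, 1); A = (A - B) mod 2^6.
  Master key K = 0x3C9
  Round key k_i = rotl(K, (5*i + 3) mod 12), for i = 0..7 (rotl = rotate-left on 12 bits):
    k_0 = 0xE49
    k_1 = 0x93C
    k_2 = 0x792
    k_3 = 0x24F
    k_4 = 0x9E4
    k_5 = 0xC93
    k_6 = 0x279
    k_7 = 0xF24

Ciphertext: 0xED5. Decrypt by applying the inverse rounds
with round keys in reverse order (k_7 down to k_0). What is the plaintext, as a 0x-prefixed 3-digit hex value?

s_0 = ciphertext = 0xED5
s_1 = InvRound(s_0, k_7) = 0xAF4
s_2 = InvRound(s_1, k_6) = 0x53E
s_3 = InvRound(s_2, k_5) = 0x046
s_4 = InvRound(s_3, k_4) = 0xD70
s_5 = InvRound(s_4, k_3) = 0xFBC
s_6 = InvRound(s_5, k_2) = 0x6D1
s_7 = InvRound(s_6, k_1) = 0xB7A
s_8 = InvRound(s_7, k_0) = 0x0E1

0x0E1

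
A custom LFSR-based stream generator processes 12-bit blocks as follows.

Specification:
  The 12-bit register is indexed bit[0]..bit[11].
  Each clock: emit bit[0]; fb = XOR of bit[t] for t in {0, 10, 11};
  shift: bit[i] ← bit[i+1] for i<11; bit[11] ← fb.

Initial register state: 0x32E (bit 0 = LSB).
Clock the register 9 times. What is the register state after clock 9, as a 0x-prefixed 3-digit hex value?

0x311

reg_0 = 0x32E
clock 1: out=0, reg = 0x197
clock 2: out=1, reg = 0x8CB
clock 3: out=1, reg = 0x465
clock 4: out=1, reg = 0x232
clock 5: out=0, reg = 0x119
clock 6: out=1, reg = 0x88C
clock 7: out=0, reg = 0xC46
clock 8: out=0, reg = 0x623
clock 9: out=1, reg = 0x311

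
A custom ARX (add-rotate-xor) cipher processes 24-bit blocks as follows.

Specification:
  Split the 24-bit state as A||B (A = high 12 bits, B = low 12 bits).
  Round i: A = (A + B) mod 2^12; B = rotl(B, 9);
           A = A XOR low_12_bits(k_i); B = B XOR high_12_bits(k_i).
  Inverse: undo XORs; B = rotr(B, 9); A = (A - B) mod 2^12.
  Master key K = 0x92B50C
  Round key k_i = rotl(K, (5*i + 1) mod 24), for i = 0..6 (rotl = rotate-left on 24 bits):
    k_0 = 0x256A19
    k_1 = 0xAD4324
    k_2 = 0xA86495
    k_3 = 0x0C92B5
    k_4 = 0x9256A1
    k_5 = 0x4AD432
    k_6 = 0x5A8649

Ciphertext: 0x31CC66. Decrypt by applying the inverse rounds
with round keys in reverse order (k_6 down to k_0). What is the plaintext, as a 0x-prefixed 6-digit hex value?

0x73B544

s_0 = ciphertext = 0x31CC66
s_1 = InvRound(s_0, k_6) = 0x6E1E74
s_2 = InvRound(s_1, k_5) = 0xC066CD
s_3 = InvRound(s_2, k_4) = 0xB60F47
s_4 = InvRound(s_3, k_3) = 0xD5EC77
s_5 = InvRound(s_4, k_2) = 0x24078B
s_6 = InvRound(s_5, k_1) = 0x666AFE
s_7 = InvRound(s_6, k_0) = 0x73B544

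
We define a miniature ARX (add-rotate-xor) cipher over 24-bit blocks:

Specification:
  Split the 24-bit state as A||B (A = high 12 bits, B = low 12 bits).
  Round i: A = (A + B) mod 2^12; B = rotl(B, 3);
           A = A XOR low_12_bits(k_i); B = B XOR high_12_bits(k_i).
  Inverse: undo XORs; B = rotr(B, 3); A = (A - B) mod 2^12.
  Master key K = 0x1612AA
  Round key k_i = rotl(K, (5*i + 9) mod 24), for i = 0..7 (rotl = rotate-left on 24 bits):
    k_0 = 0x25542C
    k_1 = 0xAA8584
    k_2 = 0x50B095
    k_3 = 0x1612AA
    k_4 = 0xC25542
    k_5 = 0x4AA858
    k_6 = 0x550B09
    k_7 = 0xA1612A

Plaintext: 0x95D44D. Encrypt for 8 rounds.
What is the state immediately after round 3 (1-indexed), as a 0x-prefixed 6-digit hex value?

0x704F8E

s_0 = plaintext = 0x95D44D
s_1 = Round(s_0, k_0) = 0x98603F
s_2 = Round(s_1, k_1) = 0xC41B50
s_3 = Round(s_2, k_2) = 0x704F8E
s_4 = Round(s_3, k_3) = 0x438D16
s_5 = Round(s_4, k_4) = 0x40C493
s_6 = Round(s_5, k_5) = 0x0C7030
s_7 = Round(s_6, k_6) = 0xBFE4D0
s_8 = Round(s_7, k_7) = 0x1E4C94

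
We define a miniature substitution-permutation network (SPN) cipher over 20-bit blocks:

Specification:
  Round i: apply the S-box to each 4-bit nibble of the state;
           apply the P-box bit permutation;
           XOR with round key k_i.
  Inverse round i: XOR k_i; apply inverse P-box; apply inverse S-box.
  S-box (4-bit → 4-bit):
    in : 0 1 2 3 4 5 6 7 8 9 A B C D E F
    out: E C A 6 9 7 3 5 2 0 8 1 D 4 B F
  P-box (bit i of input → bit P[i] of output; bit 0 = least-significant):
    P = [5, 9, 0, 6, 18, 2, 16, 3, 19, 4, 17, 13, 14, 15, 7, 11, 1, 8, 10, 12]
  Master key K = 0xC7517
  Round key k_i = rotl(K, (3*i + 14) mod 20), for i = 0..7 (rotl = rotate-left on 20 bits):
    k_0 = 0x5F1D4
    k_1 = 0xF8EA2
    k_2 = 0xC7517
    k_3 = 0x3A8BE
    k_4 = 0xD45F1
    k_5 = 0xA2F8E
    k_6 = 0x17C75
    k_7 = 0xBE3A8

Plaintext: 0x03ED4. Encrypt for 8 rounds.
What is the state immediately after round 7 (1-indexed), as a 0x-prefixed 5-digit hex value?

s_0 = plaintext = 0x03ED4
s_1 = Round(s_0, k_0) = 0xC4424
s_2 = Round(s_1, k_1) = 0x7F2CC
s_3 = Round(s_2, k_2) = 0x999EC
s_4 = Round(s_3, k_3) = 0x7A8D3
s_5 = Round(s_4, k_4) = 0xC4BE2
s_6 = Round(s_5, k_5) = 0x671C0
s_7 = Round(s_6, k_6) = 0x61FBE
s_8 = Round(s_7, k_7) = 0x5C85A

0x61FBE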